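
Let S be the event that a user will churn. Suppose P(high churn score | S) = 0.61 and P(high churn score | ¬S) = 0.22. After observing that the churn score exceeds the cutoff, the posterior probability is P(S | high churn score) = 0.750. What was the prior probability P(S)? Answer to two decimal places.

P(S) = 0.52

Bayes' rule in odds form gives O(S|E) = O(S)·[P(E|S)/P(E|¬S)], hence O(S) = O(S|E)/LR.
Posterior odds = 0.750/(1−0.750) = 3.0000. LR = 0.61/0.22 = 2.7727.
Prior odds = 3.0000/2.7727 = 1.0820, so P(S) = 1.0820/(1+1.0820) ≈ 0.52.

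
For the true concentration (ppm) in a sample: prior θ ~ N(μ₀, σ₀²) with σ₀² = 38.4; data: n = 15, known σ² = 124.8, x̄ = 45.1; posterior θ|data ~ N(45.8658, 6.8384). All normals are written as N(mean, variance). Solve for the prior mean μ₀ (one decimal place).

μ₀ = 49.4

With known observation variance, the Normal–Normal posterior has precision τ_n = τ₀ + n/σ² and mean μ_n = (τ₀μ₀ + (n/σ²)x̄)/τ_n.
Here τ₀ = 1/38.4 = 0.026042 and τ_data = 15/124.8 = 0.120192, so τ_n = 0.146234.
Rearranging for μ₀: μ₀ = (μ_n·τ_n − τ_data·x̄)/τ₀ = (45.8658·0.146234 − 0.120192·45.1) / 0.026042 = 1.286480/0.026042 ≈ 49.4.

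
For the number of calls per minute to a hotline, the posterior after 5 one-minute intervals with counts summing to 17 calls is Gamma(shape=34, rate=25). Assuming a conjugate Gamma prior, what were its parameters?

Gamma(shape=17, rate=20)

Gamma–Poisson conjugacy: posterior shape = α + Σxᵢ, posterior rate = β + n.
So α = 34 − 17 = 17 and β = 25 − 5 = 20.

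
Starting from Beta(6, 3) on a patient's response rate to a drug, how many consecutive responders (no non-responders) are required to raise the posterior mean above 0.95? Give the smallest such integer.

After k responders and 0 non-responders the posterior is Beta(6+k, 3), with mean (6+k)/(6+3+k).
Set (6+k)/(9+k) > 0.95 and solve: k > (0.95·9 − 6)/(1 − 0.95) = 51.000.
The smallest integer exceeding 51.000 is 52.

k = 52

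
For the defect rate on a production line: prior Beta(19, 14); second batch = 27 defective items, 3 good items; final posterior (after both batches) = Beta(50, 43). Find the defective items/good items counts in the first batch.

Because Beta–binomial updating is additive in the counts, the combined data contributed (α_post−α_prior, β_post−β_prior) successes and failures.
Total across both batches: 50−19=31 defective items, 43−14=29 good items.
Subtract the second batch: 31−27=4 defective items and 29−3=26 good items.

4 defective items and 26 good items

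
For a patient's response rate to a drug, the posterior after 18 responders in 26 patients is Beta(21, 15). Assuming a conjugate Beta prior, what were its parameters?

Under Beta–binomial conjugacy the posterior parameters are (a+s, b+f).
Subtract the data counts: 21−18=3, 15−8=7.

Beta(3, 7)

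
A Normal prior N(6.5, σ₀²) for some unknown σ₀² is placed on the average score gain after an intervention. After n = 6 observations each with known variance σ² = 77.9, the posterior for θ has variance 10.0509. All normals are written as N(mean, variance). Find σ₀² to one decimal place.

σ₀² = 44.5

Posterior precision equals prior precision plus data precision: 1/σ_n² = 1/σ₀² + n/σ².
So 1/σ₀² = 1/10.0509 − 6/77.9 = 0.099494 − 0.077022 = 0.022472.
Hence σ₀² = 1/0.022472 ≈ 44.5.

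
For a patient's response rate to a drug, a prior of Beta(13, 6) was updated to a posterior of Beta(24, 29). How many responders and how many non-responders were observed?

11 responders and 23 non-responders

A Beta(α, β) prior with s successes and f failures in binomial data gives a Beta(α+s, β+f) posterior.
Match parameters: s=24−13=11, f=29−6=23.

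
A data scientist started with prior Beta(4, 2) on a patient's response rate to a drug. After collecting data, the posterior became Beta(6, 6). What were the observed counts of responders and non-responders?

Under Beta–binomial conjugacy the posterior parameters are (α+s, β+f).
So s = 6 − 4 = 2 and f = 6 − 2 = 4.

2 responders and 4 non-responders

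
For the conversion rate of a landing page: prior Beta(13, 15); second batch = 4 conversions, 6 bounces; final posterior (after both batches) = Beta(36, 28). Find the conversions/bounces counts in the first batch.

Because Beta–binomial updating is additive in the counts, the combined data contributed (α_post−α_prior, β_post−β_prior) successes and failures.
Total across both batches: 36−13=23 conversions, 28−15=13 bounces.
Subtract the second batch: 23−4=19 conversions and 13−6=7 bounces.

19 conversions and 7 bounces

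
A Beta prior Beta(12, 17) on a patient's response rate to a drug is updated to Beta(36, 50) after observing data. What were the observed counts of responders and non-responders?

Under Beta–binomial conjugacy the posterior parameters are (α+s, β+f).
Match parameters: s=36−12=24, f=50−17=33.

24 responders and 33 non-responders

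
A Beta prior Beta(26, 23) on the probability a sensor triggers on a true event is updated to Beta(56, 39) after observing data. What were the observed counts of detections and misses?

A Beta(a, b) prior with s successes and f failures in binomial data gives a Beta(a+s, b+f) posterior.
Match parameters: s=56−26=30, f=39−23=16.

30 detections and 16 misses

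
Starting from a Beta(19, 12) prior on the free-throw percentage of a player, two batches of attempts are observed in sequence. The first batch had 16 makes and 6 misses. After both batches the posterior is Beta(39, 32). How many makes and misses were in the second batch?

Sequential conjugate updates are equivalent to a single update on the pooled data, so total successes = posterior α − prior α and total failures = posterior β − prior β.
Total across both batches: 39−19=20 makes, 32−12=20 misses.
Subtract the first batch: 20−16=4 makes and 20−6=14 misses.

4 makes and 14 misses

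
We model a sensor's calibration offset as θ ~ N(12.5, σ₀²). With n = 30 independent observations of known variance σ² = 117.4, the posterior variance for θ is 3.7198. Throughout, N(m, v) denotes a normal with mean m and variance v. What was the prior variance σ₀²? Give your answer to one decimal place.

σ₀² = 75.2

Posterior precision equals prior precision plus data precision: 1/σ_n² = 1/σ₀² + n/σ².
So 1/σ₀² = 1/3.7198 − 30/117.4 = 0.268832 − 0.255537 = 0.013295.
Hence σ₀² = 1/0.013295 ≈ 75.2.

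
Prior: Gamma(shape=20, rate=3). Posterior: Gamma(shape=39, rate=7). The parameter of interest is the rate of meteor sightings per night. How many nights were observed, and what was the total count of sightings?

Gamma–Poisson conjugacy: posterior shape = α + Σxᵢ, posterior rate = β + n.
Matching: Σxᵢ = 39 − 20 = 19 and n = 7 − 3 = 4.

n = 4 nights with total 19 sightings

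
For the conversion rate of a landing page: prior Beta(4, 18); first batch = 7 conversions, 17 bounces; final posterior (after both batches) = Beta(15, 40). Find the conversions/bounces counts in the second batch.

4 conversions and 5 bounces

Because Beta–binomial updating is additive in the counts, the combined data contributed (α_post−α_prior, β_post−β_prior) successes and failures.
Total across both batches: 15−4=11 conversions, 40−18=22 bounces.
Subtract the first batch: 11−7=4 conversions and 22−17=5 bounces.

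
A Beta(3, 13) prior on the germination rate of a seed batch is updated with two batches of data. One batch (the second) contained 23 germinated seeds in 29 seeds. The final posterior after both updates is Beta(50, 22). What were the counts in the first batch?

24 germinated seeds and 3 non-germinating seeds

Because Beta–binomial updating is additive in the counts, the combined data contributed (α_post−α_prior, β_post−β_prior) successes and failures.
Total across both batches: 50−3=47 germinated seeds, 22−13=9 non-germinating seeds.
Subtract the second batch: 47−23=24 germinated seeds and 9−6=3 non-germinating seeds.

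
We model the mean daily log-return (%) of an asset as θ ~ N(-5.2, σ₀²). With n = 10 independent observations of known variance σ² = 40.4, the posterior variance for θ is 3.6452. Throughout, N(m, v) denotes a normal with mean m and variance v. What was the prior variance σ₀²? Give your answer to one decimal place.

σ₀² = 37.3

Posterior precision equals prior precision plus data precision: 1/σ_n² = 1/σ₀² + n/σ².
So 1/σ₀² = 1/3.6452 − 10/40.4 = 0.274333 − 0.247525 = 0.026808.
Hence σ₀² = 1/0.026808 ≈ 37.3.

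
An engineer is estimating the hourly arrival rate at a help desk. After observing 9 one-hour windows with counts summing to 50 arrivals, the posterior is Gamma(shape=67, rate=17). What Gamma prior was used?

Gamma(shape=17, rate=8)

A Gamma(α, β) prior (rate parametrization) on a Poisson rate with n observations summing to S gives posterior Gamma(α+S, β+n).
So α = 67 − 50 = 17 and β = 17 − 9 = 8.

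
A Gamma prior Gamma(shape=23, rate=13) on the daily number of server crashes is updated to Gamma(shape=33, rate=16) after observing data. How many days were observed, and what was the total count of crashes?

A Gamma(α, β) prior (rate parametrization) on a Poisson rate with n observations summing to S gives posterior Gamma(α+S, β+n).
Matching: Σxᵢ = 33 − 23 = 10 and n = 16 − 13 = 3.

n = 3 days with total 10 crashes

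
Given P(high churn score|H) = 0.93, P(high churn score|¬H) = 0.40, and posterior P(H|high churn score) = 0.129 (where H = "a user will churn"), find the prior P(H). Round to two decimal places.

P(H) = 0.06

Bayes' rule in odds form gives O(H|E) = O(H)·[P(E|H)/P(E|¬H)], hence O(H) = O(H|E)/LR.
Posterior odds = 0.129/(1−0.129) = 0.1481. LR = 0.93/0.40 = 2.3250.
Prior odds = 0.1481/2.3250 = 0.0637, so P(H) = 0.0637/(1+0.0637) ≈ 0.06.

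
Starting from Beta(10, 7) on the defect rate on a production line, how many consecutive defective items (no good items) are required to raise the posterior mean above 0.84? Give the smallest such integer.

k = 27

After k defective items and 0 good items the posterior is Beta(10+k, 7), with mean (10+k)/(10+7+k).
Set (10+k)/(17+k) > 0.84 and solve: k > (0.84·17 − 10)/(1 − 0.84) = 26.750.
The smallest integer exceeding 26.750 is 27, and checking k=27: (37)/(44) = 0.8409 > 0.84.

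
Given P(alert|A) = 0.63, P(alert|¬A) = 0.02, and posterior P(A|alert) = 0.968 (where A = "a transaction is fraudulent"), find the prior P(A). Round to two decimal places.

In odds form, posterior odds = prior odds × likelihood ratio, so prior odds = posterior odds ÷ LR.
Posterior odds = 0.968/(1−0.968) = 30.2500. LR = 0.63/0.02 = 31.5000.
Prior odds = 30.2500/31.5000 = 0.9603, so P(A) = 0.9603/(1+0.9603) ≈ 0.49.

P(A) = 0.49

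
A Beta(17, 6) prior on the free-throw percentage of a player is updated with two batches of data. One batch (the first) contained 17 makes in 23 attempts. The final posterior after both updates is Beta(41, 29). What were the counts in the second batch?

Sequential conjugate updates are equivalent to a single update on the pooled data, so total successes = posterior α − prior α and total failures = posterior β − prior β.
Total across both batches: 41−17=24 makes, 29−6=23 misses.
Subtract the first batch: 24−17=7 makes and 23−6=17 misses.

7 makes and 17 misses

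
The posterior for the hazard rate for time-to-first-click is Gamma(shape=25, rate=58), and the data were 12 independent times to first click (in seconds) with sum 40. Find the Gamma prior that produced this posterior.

Gamma(shape=13, rate=18)

Gamma–exponential conjugacy: posterior shape = α + n, posterior rate = β + Σtᵢ.
So α = 25 − 12 = 13 and β = 58 − 40 = 18.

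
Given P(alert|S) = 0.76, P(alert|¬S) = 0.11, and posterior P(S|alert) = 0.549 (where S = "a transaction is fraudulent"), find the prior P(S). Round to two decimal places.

P(S) = 0.15

Bayes' rule in odds form gives O(S|E) = O(S)·[P(E|S)/P(E|¬S)], hence O(S) = O(S|E)/LR.
Posterior odds = 0.549/(1−0.549) = 1.2173. LR = 0.76/0.11 = 6.9091.
Prior odds = 1.2173/6.9091 = 0.1762, so P(S) = 0.1762/(1+0.1762) ≈ 0.15.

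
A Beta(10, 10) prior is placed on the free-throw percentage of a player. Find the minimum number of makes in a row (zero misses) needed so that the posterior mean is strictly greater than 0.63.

After k makes and 0 misses the posterior is Beta(10+k, 10), with mean (10+k)/(10+10+k).
Set (10+k)/(20+k) > 0.63 and solve: k > (0.63·20 − 10)/(1 − 0.63) = 7.027.
The smallest integer exceeding 7.027 is 8.

k = 8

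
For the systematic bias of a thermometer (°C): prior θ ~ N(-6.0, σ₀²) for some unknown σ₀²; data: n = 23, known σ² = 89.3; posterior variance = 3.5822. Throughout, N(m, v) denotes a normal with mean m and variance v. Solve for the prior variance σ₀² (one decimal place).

σ₀² = 46.3

Posterior precision equals prior precision plus data precision: 1/σ_n² = 1/σ₀² + n/σ².
So 1/σ₀² = 1/3.5822 − 23/89.3 = 0.279158 − 0.257559 = 0.021599.
Hence σ₀² = 1/0.021599 ≈ 46.3.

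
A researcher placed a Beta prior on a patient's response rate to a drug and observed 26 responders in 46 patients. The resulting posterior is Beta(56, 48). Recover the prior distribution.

Beta(30, 28)

Under Beta–binomial conjugacy the posterior parameters are (a+s, b+f).
Subtract the data counts: 56−26=30, 48−20=28.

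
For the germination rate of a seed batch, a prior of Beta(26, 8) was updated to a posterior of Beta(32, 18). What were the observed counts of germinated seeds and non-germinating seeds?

6 germinated seeds and 10 non-germinating seeds

A Beta(α, β) prior with s successes and f failures in binomial data gives a Beta(α+s, β+f) posterior.
So s = 32 − 26 = 6 and f = 18 − 8 = 10.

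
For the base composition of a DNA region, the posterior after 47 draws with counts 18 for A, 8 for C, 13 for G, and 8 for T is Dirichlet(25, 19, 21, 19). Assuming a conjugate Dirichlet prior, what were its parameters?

Dirichlet(7, 11, 8, 11)

For a Dirichlet(α) prior with multinomial counts c, the posterior is Dirichlet(α + c) componentwise.
Subtract each count from the matching posterior parameter: 25−18=7, 19−8=11, 21−13=8, 19−8=11.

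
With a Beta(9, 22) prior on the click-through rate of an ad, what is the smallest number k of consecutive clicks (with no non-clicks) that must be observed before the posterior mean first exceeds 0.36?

k = 4

After k clicks and 0 non-clicks the posterior is Beta(9+k, 22), with mean (9+k)/(9+22+k).
Set (9+k)/(31+k) > 0.36 and solve: k > (0.36·31 − 9)/(1 − 0.36) = 3.375.
The smallest integer exceeding 3.375 is 4, and checking k=4: (13)/(35) = 0.3714 > 0.36.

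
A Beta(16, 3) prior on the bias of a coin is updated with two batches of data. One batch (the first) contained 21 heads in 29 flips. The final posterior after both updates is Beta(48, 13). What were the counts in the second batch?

11 heads and 2 tails

Sequential conjugate updates are equivalent to a single update on the pooled data, so total successes = posterior α − prior α and total failures = posterior β − prior β.
Total across both batches: 48−16=32 heads, 13−3=10 tails.
Subtract the first batch: 32−21=11 heads and 10−8=2 tails.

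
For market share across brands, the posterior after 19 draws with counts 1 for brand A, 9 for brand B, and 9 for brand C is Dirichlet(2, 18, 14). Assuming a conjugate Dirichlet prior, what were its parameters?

For a Dirichlet(α) prior with multinomial counts c, the posterior is Dirichlet(α + c) componentwise.
Subtract each count from the matching posterior parameter: 2−1=1, 18−9=9, 14−9=5.

Dirichlet(1, 9, 5)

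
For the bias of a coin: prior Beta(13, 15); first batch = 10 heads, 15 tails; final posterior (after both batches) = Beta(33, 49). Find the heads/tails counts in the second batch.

10 heads and 19 tails

Sequential conjugate updates are equivalent to a single update on the pooled data, so total successes = posterior α − prior α and total failures = posterior β − prior β.
Total across both batches: 33−13=20 heads, 49−15=34 tails.
Subtract the first batch: 20−10=10 heads and 34−15=19 tails.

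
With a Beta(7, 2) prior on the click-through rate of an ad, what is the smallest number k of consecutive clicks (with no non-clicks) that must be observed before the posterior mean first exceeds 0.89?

k = 10

After k clicks and 0 non-clicks the posterior is Beta(7+k, 2), with mean (7+k)/(7+2+k).
Set (7+k)/(9+k) > 0.89 and solve: k > (0.89·9 − 7)/(1 − 0.89) = 9.182.
The smallest integer exceeding 9.182 is 10, and checking k=10: (17)/(19) = 0.8947 > 0.89.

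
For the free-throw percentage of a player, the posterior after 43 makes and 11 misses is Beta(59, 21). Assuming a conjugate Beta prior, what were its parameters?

Under Beta–binomial conjugacy the posterior parameters are (a+s, b+f).
Subtract the data counts: 59−43=16, 21−11=10.

Beta(16, 10)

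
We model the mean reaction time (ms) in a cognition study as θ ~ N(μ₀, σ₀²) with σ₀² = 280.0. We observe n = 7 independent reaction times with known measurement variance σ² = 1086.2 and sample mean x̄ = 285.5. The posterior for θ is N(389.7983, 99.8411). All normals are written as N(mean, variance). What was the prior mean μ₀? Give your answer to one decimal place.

The posterior mean is a precision-weighted average: μ_n = (τ₀μ₀ + τ_data·x̄)/(τ₀+τ_data), with τ₀=1/σ₀² and τ_data=n/σ².
Here τ₀ = 1/280.0 = 0.003571 and τ_data = 7/1086.2 = 0.006444, so τ_n = 0.010015.
Rearranging for μ₀: μ₀ = (μ_n·τ_n − τ_data·x̄)/τ₀ = (389.7983·0.010015 − 0.006444·285.5) / 0.003571 = 2.064068/0.003571 ≈ 578.0.

μ₀ = 578.0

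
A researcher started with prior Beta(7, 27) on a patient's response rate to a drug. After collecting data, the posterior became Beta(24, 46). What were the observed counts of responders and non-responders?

17 responders and 19 non-responders

Under Beta–binomial conjugacy the posterior parameters are (a+s, b+f).
So s = 24 − 7 = 17 and f = 46 − 27 = 19.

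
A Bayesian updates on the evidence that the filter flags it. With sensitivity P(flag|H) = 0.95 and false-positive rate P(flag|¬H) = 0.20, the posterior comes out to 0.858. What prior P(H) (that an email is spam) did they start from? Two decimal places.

In odds form, posterior odds = prior odds × likelihood ratio, so prior odds = posterior odds ÷ LR.
Posterior odds = 0.858/(1−0.858) = 6.0423. LR = 0.95/0.20 = 4.7500.
Prior odds = 6.0423/4.7500 = 1.2721, so P(H) = 1.2721/(1+1.2721) ≈ 0.56.

P(H) = 0.56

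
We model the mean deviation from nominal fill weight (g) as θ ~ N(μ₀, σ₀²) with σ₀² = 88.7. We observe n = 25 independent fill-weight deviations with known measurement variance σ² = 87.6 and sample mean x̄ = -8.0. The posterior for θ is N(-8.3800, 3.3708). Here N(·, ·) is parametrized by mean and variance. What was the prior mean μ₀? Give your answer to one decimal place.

The posterior mean is a precision-weighted average: μ_n = (τ₀μ₀ + τ_data·x̄)/(τ₀+τ_data), with τ₀=1/σ₀² and τ_data=n/σ².
Here τ₀ = 1/88.7 = 0.011274 and τ_data = 25/87.6 = 0.285388, so τ_n = 0.296662.
Rearranging for μ₀: μ₀ = (μ_n·τ_n − τ_data·x̄)/τ₀ = (-8.3800·0.296662 − 0.285388·-8.0) / 0.011274 = -0.202924/0.011274 ≈ -18.0.

μ₀ = -18.0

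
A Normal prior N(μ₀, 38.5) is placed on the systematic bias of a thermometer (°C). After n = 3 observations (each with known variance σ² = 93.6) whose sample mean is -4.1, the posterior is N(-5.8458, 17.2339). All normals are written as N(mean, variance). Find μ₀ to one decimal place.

The posterior mean is a precision-weighted average: μ_n = (τ₀μ₀ + τ_data·x̄)/(τ₀+τ_data), with τ₀=1/σ₀² and τ_data=n/σ².
Here τ₀ = 1/38.5 = 0.025974 and τ_data = 3/93.6 = 0.032051, so τ_n = 0.058025.
Rearranging for μ₀: μ₀ = (μ_n·τ_n − τ_data·x̄)/τ₀ = (-5.8458·0.058025 − 0.032051·-4.1) / 0.025974 = -0.207793/0.025974 ≈ -8.0.

μ₀ = -8.0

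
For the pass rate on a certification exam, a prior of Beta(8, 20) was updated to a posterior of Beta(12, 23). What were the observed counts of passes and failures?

Under Beta–binomial conjugacy the posterior parameters are (α+s, β+f).
Match parameters: s=12−8=4, f=23−20=3.

4 passes and 3 failures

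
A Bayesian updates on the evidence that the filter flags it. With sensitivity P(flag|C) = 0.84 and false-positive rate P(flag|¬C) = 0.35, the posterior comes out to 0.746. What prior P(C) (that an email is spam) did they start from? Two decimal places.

Bayes' rule in odds form gives O(C|E) = O(C)·[P(E|C)/P(E|¬C)], hence O(C) = O(C|E)/LR.
Posterior odds = 0.746/(1−0.746) = 2.9370. LR = 0.84/0.35 = 2.4000.
Prior odds = 2.9370/2.4000 = 1.2237, so P(C) = 1.2237/(1+1.2237) ≈ 0.55.

P(C) = 0.55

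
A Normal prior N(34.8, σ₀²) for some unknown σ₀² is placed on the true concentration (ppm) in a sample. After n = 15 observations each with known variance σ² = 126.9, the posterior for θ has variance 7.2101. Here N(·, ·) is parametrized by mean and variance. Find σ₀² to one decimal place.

σ₀² = 48.8

Posterior precision equals prior precision plus data precision: 1/σ_n² = 1/σ₀² + n/σ².
So 1/σ₀² = 1/7.2101 − 15/126.9 = 0.138694 − 0.118203 = 0.020491.
Hence σ₀² = 1/0.020491 ≈ 48.8.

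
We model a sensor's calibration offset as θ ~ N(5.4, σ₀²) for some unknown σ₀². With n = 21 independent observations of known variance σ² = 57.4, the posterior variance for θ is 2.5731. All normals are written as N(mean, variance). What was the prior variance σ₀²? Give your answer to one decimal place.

σ₀² = 43.9

For the Normal–Normal model with known σ², precisions add: τ_n = τ₀ + n/σ².
So 1/σ₀² = 1/2.5731 − 21/57.4 = 0.388636 − 0.365854 = 0.022782.
Hence σ₀² = 1/0.022782 ≈ 43.9.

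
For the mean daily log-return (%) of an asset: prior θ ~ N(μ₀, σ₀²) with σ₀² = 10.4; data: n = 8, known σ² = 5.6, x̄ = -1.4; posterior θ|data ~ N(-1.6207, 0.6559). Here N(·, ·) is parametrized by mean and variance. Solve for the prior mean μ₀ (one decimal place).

μ₀ = -4.9

With known observation variance, the Normal–Normal posterior has precision τ_n = τ₀ + n/σ² and mean μ_n = (τ₀μ₀ + (n/σ²)x̄)/τ_n.
Here τ₀ = 1/10.4 = 0.096154 and τ_data = 8/5.6 = 1.428571, so τ_n = 1.524725.
Rearranging for μ₀: μ₀ = (μ_n·τ_n − τ_data·x̄)/τ₀ = (-1.6207·1.524725 − 1.428571·-1.4) / 0.096154 = -0.471122/0.096154 ≈ -4.9.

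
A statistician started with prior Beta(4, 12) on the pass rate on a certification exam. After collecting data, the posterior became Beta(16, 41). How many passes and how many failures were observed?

12 passes and 29 failures

Under Beta–binomial conjugacy the posterior parameters are (a+s, b+f).
So s = 16 − 4 = 12 and f = 41 − 12 = 29.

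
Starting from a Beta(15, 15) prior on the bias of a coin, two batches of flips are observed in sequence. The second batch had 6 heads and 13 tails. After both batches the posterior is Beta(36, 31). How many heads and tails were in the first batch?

Sequential conjugate updates are equivalent to a single update on the pooled data, so total successes = posterior α − prior α and total failures = posterior β − prior β.
Total across both batches: 36−15=21 heads, 31−15=16 tails.
Subtract the second batch: 21−6=15 heads and 16−13=3 tails.

15 heads and 3 tails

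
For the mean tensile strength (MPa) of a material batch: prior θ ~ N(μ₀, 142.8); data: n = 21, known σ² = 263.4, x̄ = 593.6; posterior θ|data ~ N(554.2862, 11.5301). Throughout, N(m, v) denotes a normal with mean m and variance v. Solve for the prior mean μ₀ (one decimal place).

μ₀ = 106.7

The posterior mean is a precision-weighted average: μ_n = (τ₀μ₀ + τ_data·x̄)/(τ₀+τ_data), with τ₀=1/σ₀² and τ_data=n/σ².
Here τ₀ = 1/142.8 = 0.007003 and τ_data = 21/263.4 = 0.079727, so τ_n = 0.086730.
Rearranging for μ₀: μ₀ = (μ_n·τ_n − τ_data·x̄)/τ₀ = (554.2862·0.086730 − 0.079727·593.6) / 0.007003 = 0.747295/0.007003 ≈ 106.7.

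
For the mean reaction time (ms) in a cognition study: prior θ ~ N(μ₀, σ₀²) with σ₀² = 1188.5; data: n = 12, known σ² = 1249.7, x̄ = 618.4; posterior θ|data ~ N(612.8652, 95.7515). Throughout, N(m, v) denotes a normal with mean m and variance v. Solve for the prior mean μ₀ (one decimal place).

μ₀ = 549.7

The posterior mean is a precision-weighted average: μ_n = (τ₀μ₀ + τ_data·x̄)/(τ₀+τ_data), with τ₀=1/σ₀² and τ_data=n/σ².
Here τ₀ = 1/1188.5 = 0.000841 and τ_data = 12/1249.7 = 0.009602, so τ_n = 0.010443.
Rearranging for μ₀: μ₀ = (μ_n·τ_n − τ_data·x̄)/τ₀ = (612.8652·0.010443 − 0.009602·618.4) / 0.000841 = 0.462274/0.000841 ≈ 549.7.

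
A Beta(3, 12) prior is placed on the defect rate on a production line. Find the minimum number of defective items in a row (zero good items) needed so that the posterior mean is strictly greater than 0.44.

After k defective items and 0 good items the posterior is Beta(3+k, 12), with mean (3+k)/(3+12+k).
Set (3+k)/(15+k) > 0.44 and solve: k > (0.44·15 − 3)/(1 − 0.44) = 6.429.
The smallest integer exceeding 6.429 is 7.

k = 7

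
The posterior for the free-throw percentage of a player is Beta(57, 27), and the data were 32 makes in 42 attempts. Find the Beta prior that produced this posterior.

Beta(25, 17)

A Beta(α, β) prior with s successes and f failures in binomial data gives a Beta(α+s, β+f) posterior.
So α = 57 − 32 = 25 and β = 27 − 10 = 17.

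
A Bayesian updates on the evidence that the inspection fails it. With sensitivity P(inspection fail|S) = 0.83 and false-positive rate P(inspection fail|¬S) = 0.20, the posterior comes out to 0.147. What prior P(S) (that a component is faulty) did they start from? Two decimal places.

Bayes' rule in odds form gives O(S|E) = O(S)·[P(E|S)/P(E|¬S)], hence O(S) = O(S|E)/LR.
Posterior odds = 0.147/(1−0.147) = 0.1723. LR = 0.83/0.20 = 4.1500.
Prior odds = 0.1723/4.1500 = 0.0415, so P(S) = 0.0415/(1+0.0415) ≈ 0.04.

P(S) = 0.04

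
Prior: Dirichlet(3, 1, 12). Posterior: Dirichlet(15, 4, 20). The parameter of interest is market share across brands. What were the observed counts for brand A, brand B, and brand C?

counts (12, 3, 8)

For a Dirichlet(α) prior with multinomial counts c, the posterior is Dirichlet(α + c) componentwise.
Counts are posterior − prior componentwise: 15−3=12, 4−1=3, 20−12=8.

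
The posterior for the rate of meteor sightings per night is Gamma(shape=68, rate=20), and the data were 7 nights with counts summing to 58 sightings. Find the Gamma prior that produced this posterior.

Gamma(shape=10, rate=13)

A Gamma(α, β) prior (rate parametrization) on a Poisson rate with n observations summing to S gives posterior Gamma(α+S, β+n).
So α = 68 − 58 = 10 and β = 20 − 7 = 13.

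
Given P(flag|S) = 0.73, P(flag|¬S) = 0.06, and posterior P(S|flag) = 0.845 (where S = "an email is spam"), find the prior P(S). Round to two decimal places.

In odds form, posterior odds = prior odds × likelihood ratio, so prior odds = posterior odds ÷ LR.
Posterior odds = 0.845/(1−0.845) = 5.4516. LR = 0.73/0.06 = 12.1667.
Prior odds = 5.4516/12.1667 = 0.4481, so P(S) = 0.4481/(1+0.4481) ≈ 0.31.

P(S) = 0.31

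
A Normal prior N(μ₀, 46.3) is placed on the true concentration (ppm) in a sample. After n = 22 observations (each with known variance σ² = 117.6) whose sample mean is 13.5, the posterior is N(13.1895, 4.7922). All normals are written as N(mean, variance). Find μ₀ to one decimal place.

With known observation variance, the Normal–Normal posterior has precision τ_n = τ₀ + n/σ² and mean μ_n = (τ₀μ₀ + (n/σ²)x̄)/τ_n.
Here τ₀ = 1/46.3 = 0.021598 and τ_data = 22/117.6 = 0.187075, so τ_n = 0.208673.
Rearranging for μ₀: μ₀ = (μ_n·τ_n − τ_data·x̄)/τ₀ = (13.1895·0.208673 − 0.187075·13.5) / 0.021598 = 0.226780/0.021598 ≈ 10.5.

μ₀ = 10.5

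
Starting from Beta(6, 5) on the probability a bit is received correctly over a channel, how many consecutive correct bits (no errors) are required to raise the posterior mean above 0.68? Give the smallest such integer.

k = 5

After k correct bits and 0 errors the posterior is Beta(6+k, 5), with mean (6+k)/(6+5+k).
Set (6+k)/(11+k) > 0.68 and solve: k > (0.68·11 − 6)/(1 − 0.68) = 4.625.
The smallest integer exceeding 4.625 is 5.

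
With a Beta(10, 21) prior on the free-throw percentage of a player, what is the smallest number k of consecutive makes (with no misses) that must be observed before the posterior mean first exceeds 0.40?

After k makes and 0 misses the posterior is Beta(10+k, 21), with mean (10+k)/(10+21+k).
Set (10+k)/(31+k) > 0.40 and solve: k > (0.40·31 − 10)/(1 − 0.40) = 4.000.
The smallest integer exceeding 4.000 is 5, and checking k=5: (15)/(36) = 0.4167 > 0.40.

k = 5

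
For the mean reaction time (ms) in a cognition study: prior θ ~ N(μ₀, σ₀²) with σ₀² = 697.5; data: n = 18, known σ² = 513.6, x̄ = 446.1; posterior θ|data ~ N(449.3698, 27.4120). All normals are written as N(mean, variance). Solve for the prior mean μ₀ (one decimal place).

μ₀ = 529.3

With known observation variance, the Normal–Normal posterior has precision τ_n = τ₀ + n/σ² and mean μ_n = (τ₀μ₀ + (n/σ²)x̄)/τ_n.
Here τ₀ = 1/697.5 = 0.001434 and τ_data = 18/513.6 = 0.035047, so τ_n = 0.036481.
Rearranging for μ₀: μ₀ = (μ_n·τ_n − τ_data·x̄)/τ₀ = (449.3698·0.036481 − 0.035047·446.1) / 0.001434 = 0.758993/0.001434 ≈ 529.3.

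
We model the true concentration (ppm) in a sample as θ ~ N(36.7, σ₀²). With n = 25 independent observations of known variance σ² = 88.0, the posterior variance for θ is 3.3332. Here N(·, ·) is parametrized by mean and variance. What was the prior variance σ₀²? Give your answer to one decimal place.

For the Normal–Normal model with known σ², precisions add: τ_n = τ₀ + n/σ².
So 1/σ₀² = 1/3.3332 − 25/88.0 = 0.300012 − 0.284091 = 0.015921.
Hence σ₀² = 1/0.015921 ≈ 62.8.

σ₀² = 62.8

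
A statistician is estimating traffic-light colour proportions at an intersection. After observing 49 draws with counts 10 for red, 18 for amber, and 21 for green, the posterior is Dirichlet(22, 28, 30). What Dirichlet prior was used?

For a Dirichlet(α) prior with multinomial counts c, the posterior is Dirichlet(α + c) componentwise.
Subtract each count from the matching posterior parameter: 22−10=12, 28−18=10, 30−21=9.

Dirichlet(12, 10, 9)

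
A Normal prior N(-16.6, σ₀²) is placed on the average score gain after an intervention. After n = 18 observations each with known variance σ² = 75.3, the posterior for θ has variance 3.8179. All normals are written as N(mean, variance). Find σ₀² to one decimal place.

For the Normal–Normal model with known σ², precisions add: τ_n = τ₀ + n/σ².
So 1/σ₀² = 1/3.8179 − 18/75.3 = 0.261924 − 0.239044 = 0.022880.
Hence σ₀² = 1/0.022880 ≈ 43.7.

σ₀² = 43.7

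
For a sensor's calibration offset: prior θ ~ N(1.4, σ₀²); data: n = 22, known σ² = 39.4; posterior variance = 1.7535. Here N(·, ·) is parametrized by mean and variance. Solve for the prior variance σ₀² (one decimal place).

σ₀² = 83.9

Posterior precision equals prior precision plus data precision: 1/σ_n² = 1/σ₀² + n/σ².
So 1/σ₀² = 1/1.7535 − 22/39.4 = 0.570288 − 0.558376 = 0.011912.
Hence σ₀² = 1/0.011912 ≈ 83.9.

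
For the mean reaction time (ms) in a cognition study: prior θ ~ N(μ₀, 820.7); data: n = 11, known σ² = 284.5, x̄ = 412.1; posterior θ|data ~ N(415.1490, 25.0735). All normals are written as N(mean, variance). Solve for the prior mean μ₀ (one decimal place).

μ₀ = 511.9

The posterior mean is a precision-weighted average: μ_n = (τ₀μ₀ + τ_data·x̄)/(τ₀+τ_data), with τ₀=1/σ₀² and τ_data=n/σ².
Here τ₀ = 1/820.7 = 0.001218 and τ_data = 11/284.5 = 0.038664, so τ_n = 0.039882.
Rearranging for μ₀: μ₀ = (μ_n·τ_n − τ_data·x̄)/τ₀ = (415.1490·0.039882 − 0.038664·412.1) / 0.001218 = 0.623538/0.001218 ≈ 511.9.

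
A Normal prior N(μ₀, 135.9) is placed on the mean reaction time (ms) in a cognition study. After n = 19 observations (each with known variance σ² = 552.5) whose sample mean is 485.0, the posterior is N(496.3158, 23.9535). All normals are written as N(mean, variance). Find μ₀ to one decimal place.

With known observation variance, the Normal–Normal posterior has precision τ_n = τ₀ + n/σ² and mean μ_n = (τ₀μ₀ + (n/σ²)x̄)/τ_n.
Here τ₀ = 1/135.9 = 0.007358 and τ_data = 19/552.5 = 0.034389, so τ_n = 0.041747.
Rearranging for μ₀: μ₀ = (μ_n·τ_n − τ_data·x̄)/τ₀ = (496.3158·0.041747 − 0.034389·485.0) / 0.007358 = 4.041031/0.007358 ≈ 549.2.

μ₀ = 549.2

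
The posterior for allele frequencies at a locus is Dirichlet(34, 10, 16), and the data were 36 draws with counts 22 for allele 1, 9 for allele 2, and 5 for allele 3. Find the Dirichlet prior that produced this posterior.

For a Dirichlet(α) prior with multinomial counts c, the posterior is Dirichlet(α + c) componentwise.
Subtract each count from the matching posterior parameter: 34−22=12, 10−9=1, 16−5=11.

Dirichlet(12, 1, 11)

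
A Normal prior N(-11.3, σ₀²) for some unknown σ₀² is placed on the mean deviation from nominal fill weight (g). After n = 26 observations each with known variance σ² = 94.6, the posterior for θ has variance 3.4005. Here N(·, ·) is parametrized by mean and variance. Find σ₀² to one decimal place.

For the Normal–Normal model with known σ², precisions add: τ_n = τ₀ + n/σ².
So 1/σ₀² = 1/3.4005 − 26/94.6 = 0.294074 − 0.274841 = 0.019233.
Hence σ₀² = 1/0.019233 ≈ 52.0.

σ₀² = 52.0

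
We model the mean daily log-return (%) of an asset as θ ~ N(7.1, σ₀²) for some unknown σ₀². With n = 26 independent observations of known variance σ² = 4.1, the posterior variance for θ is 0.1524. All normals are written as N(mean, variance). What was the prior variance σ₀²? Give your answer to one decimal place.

Posterior precision equals prior precision plus data precision: 1/σ_n² = 1/σ₀² + n/σ².
So 1/σ₀² = 1/0.1524 − 26/4.1 = 6.561680 − 6.341463 = 0.220217.
Hence σ₀² = 1/0.220217 ≈ 4.5.

σ₀² = 4.5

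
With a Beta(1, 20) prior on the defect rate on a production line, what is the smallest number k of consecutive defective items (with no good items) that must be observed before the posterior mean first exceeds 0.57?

k = 26

After k defective items and 0 good items the posterior is Beta(1+k, 20), with mean (1+k)/(1+20+k).
Set (1+k)/(21+k) > 0.57 and solve: k > (0.57·21 − 1)/(1 − 0.57) = 25.512.
The smallest integer exceeding 25.512 is 26.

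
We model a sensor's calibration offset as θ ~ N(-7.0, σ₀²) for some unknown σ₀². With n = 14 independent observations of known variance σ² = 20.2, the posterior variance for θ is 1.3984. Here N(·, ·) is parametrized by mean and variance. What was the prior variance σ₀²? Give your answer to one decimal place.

σ₀² = 45.4

For the Normal–Normal model with known σ², precisions add: τ_n = τ₀ + n/σ².
So 1/σ₀² = 1/1.3984 − 14/20.2 = 0.715103 − 0.693069 = 0.022034.
Hence σ₀² = 1/0.022034 ≈ 45.4.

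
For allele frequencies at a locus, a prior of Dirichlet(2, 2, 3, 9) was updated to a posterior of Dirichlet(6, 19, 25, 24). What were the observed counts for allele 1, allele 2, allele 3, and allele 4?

counts (4, 17, 22, 15)

For a Dirichlet(α) prior with multinomial counts c, the posterior is Dirichlet(α + c) componentwise.
Counts are posterior − prior componentwise: 6−2=4, 19−2=17, 25−3=22, 24−9=15.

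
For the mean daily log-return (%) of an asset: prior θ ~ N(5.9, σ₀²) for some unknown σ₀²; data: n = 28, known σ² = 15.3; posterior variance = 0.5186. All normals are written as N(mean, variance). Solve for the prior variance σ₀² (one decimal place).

Posterior precision equals prior precision plus data precision: 1/σ_n² = 1/σ₀² + n/σ².
So 1/σ₀² = 1/0.5186 − 28/15.3 = 1.928268 − 1.830065 = 0.098203.
Hence σ₀² = 1/0.098203 ≈ 10.2.

σ₀² = 10.2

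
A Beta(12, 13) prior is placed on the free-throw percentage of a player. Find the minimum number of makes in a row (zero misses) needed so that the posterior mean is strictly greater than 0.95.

After k makes and 0 misses the posterior is Beta(12+k, 13), with mean (12+k)/(12+13+k).
Set (12+k)/(25+k) > 0.95 and solve: k > (0.95·25 − 12)/(1 − 0.95) = 235.000.
The smallest integer exceeding 235.000 is 236, and checking k=236: (248)/(261) = 0.9502 > 0.95.

k = 236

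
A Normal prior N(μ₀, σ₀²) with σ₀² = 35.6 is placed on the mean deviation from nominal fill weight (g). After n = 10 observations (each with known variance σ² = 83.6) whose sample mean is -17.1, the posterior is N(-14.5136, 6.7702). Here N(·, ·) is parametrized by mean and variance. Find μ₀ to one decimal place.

With known observation variance, the Normal–Normal posterior has precision τ_n = τ₀ + n/σ² and mean μ_n = (τ₀μ₀ + (n/σ²)x̄)/τ_n.
Here τ₀ = 1/35.6 = 0.028090 and τ_data = 10/83.6 = 0.119617, so τ_n = 0.147707.
Rearranging for μ₀: μ₀ = (μ_n·τ_n − τ_data·x̄)/τ₀ = (-14.5136·0.147707 − 0.119617·-17.1) / 0.028090 = -0.098310/0.028090 ≈ -3.5.

μ₀ = -3.5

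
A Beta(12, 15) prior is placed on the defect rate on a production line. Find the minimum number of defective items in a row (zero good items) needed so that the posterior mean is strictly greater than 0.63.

After k defective items and 0 good items the posterior is Beta(12+k, 15), with mean (12+k)/(12+15+k).
Set (12+k)/(27+k) > 0.63 and solve: k > (0.63·27 − 12)/(1 − 0.63) = 13.541.
The smallest integer exceeding 13.541 is 14.

k = 14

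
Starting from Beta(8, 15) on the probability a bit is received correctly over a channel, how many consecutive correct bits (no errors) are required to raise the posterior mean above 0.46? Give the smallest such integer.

k = 5

After k correct bits and 0 errors the posterior is Beta(8+k, 15), with mean (8+k)/(8+15+k).
Set (8+k)/(23+k) > 0.46 and solve: k > (0.46·23 − 8)/(1 − 0.46) = 4.778.
The smallest integer exceeding 4.778 is 5.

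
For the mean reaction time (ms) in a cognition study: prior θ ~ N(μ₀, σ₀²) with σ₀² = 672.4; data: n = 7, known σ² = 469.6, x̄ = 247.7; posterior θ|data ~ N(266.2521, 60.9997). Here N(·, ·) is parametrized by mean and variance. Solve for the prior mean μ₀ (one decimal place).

The posterior mean is a precision-weighted average: μ_n = (τ₀μ₀ + τ_data·x̄)/(τ₀+τ_data), with τ₀=1/σ₀² and τ_data=n/σ².
Here τ₀ = 1/672.4 = 0.001487 and τ_data = 7/469.6 = 0.014906, so τ_n = 0.016393.
Rearranging for μ₀: μ₀ = (μ_n·τ_n − τ_data·x̄)/τ₀ = (266.2521·0.016393 − 0.014906·247.7) / 0.001487 = 0.672454/0.001487 ≈ 452.2.

μ₀ = 452.2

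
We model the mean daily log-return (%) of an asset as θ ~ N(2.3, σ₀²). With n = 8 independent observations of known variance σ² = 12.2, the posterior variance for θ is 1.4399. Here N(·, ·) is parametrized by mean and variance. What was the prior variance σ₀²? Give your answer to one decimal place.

Posterior precision equals prior precision plus data precision: 1/σ_n² = 1/σ₀² + n/σ².
So 1/σ₀² = 1/1.4399 − 8/12.2 = 0.694493 − 0.655738 = 0.038755.
Hence σ₀² = 1/0.038755 ≈ 25.8.

σ₀² = 25.8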